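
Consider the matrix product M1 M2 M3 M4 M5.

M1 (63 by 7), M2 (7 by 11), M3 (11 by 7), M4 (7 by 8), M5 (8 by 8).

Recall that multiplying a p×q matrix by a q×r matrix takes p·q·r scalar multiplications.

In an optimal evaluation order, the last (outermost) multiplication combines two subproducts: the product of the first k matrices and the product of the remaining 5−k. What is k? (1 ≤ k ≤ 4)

1

Adjacent pairs: M1M2 = 63·7·11 = 4851; M2M3 = 7·11·7 = 539; M3M4 = 11·7·8 = 616; M4M5 = 7·8·8 = 448.
Length 3: M1..M3: k=1: 0+539+63·7·7=3626; k=2: 4851+0+63·11·7=9702 → min 3626 | M2..M4: k=2: 0+616+7·11·8=1232; k=3: 539+0+7·7·8=931 → min 931 | M3..M5: k=3: 0+448+11·7·8=1064; k=4: 616+0+11·8·8=1320 → min 1064.
Length 4: M1..M4: k=1: 0+931+63·7·8=4459; k=2: 4851+616+63·11·8=11011; k=3: 3626+0+63·7·8=7154 → min 4459 | M2..M5: k=2: 0+1064+7·11·8=1680; k=3: 539+448+7·7·8=1379; k=4: 931+0+7·8·8=1379 → min 1379.
Top-level splits: k=1: (M1..M1)·(M2..M5) → 0+1379+63·7·8 = 4907; k=2: (M1..M2)·(M3..M5) → 4851+1064+63·11·8 = 11459; k=3: (M1..M3)·(M4..M5) → 3626+448+63·7·8 = 7602; k=4: (M1..M4)·(M5..M5) → 4459+0+63·8·8 = 8491.
Best split is after M1, i.e. k = 1.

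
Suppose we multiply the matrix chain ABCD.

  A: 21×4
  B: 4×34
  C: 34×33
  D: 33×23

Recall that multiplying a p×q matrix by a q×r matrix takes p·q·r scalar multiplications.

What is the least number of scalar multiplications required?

Adjacent pairs: AB = 21·4·34 = 2856; BC = 4·34·33 = 4488; CD = 34·33·23 = 25806.
Length 3: A..C: k=1: 0+4488+21·4·33=7260; k=2: 2856+0+21·34·33=26418 → min 7260 | B..D: k=2: 0+25806+4·34·23=28934; k=3: 4488+0+4·33·23=7524 → min 7524.
Length 4: A..D: k=1: 0+7524+21·4·23=9456; k=2: 2856+25806+21·34·23=45084; k=3: 7260+0+21·33·23=23199 → min 9456.
Optimal order: (A((BC)D)) with cost 9456.

9456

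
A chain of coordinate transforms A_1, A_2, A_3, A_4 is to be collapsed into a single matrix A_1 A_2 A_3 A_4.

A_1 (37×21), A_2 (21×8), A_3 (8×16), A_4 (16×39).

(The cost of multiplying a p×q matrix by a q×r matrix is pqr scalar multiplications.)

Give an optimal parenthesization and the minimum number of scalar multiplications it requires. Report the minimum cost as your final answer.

22752

Adjacent pairs: A_1A_2 = 37·21·8 = 6216; A_2A_3 = 21·8·16 = 2688; A_3A_4 = 8·16·39 = 4992.
Length 3: A_1..A_3: k=1: 0+2688+37·21·16=15120; k=2: 6216+0+37·8·16=10952 → min 10952 | A_2..A_4: k=2: 0+4992+21·8·39=11544; k=3: 2688+0+21·16·39=15792 → min 11544.
Length 4: A_1..A_4: k=1: 0+11544+37·21·39=41847; k=2: 6216+4992+37·8·39=22752; k=3: 10952+0+37·16·39=34040 → min 22752.
Optimal parenthesization: ((A_1 A_2) (A_3 A_4)) with cost 22752.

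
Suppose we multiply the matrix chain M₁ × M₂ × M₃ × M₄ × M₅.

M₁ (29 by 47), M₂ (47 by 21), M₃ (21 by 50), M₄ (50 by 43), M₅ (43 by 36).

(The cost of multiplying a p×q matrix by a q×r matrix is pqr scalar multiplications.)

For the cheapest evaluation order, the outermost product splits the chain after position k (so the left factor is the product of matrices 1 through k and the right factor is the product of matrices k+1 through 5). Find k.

Adjacent pairs: M₁M₂ = 29·47·21 = 28623; M₂M₃ = 47·21·50 = 49350; M₃M₄ = 21·50·43 = 45150; M₄M₅ = 50·43·36 = 77400.
Length 3: M₁..M₃: k=1: 0+49350+29·47·50=117500; k=2: 28623+0+29·21·50=59073 → min 59073 | M₂..M₄: k=2: 0+45150+47·21·43=87591; k=3: 49350+0+47·50·43=150400 → min 87591 | M₃..M₅: k=3: 0+77400+21·50·36=115200; k=4: 45150+0+21·43·36=77658 → min 77658.
Length 4: M₁..M₄: k=1: 0+87591+29·47·43=146200; k=2: 28623+45150+29·21·43=99960; k=3: 59073+0+29·50·43=121423 → min 99960 | M₂..M₅: k=2: 0+77658+47·21·36=113190; k=3: 49350+77400+47·50·36=211350; k=4: 87591+0+47·43·36=160347 → min 113190.
Top-level splits: k=1: (M₁..M₁)·(M₂..M₅) → 0+113190+29·47·36 = 162258; k=2: (M₁..M₂)·(M₃..M₅) → 28623+77658+29·21·36 = 128205; k=3: (M₁..M₃)·(M₄..M₅) → 59073+77400+29·50·36 = 188673; k=4: (M₁..M₄)·(M₅..M₅) → 99960+0+29·43·36 = 144852.
Best split is after M₂, i.e. k = 2.

2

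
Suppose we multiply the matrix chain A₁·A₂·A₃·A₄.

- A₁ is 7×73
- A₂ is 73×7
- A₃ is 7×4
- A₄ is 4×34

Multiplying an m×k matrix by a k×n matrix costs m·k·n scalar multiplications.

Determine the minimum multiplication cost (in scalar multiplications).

4725

Adjacent pairs: A₁A₂ = 7·73·7 = 3577; A₂A₃ = 73·7·4 = 2044; A₃A₄ = 7·4·34 = 952.
Length 3: A₁..A₃: k=1: 0+2044+7·73·4=4088; k=2: 3577+0+7·7·4=3773 → min 3773 | A₂..A₄: k=2: 0+952+73·7·34=18326; k=3: 2044+0+73·4·34=11972 → min 11972.
Length 4: A₁..A₄: k=1: 0+11972+7·73·34=29346; k=2: 3577+952+7·7·34=6195; k=3: 3773+0+7·4·34=4725 → min 4725.
Optimal order: (((A₁·A₂)·A₃)·A₄) with cost 4725.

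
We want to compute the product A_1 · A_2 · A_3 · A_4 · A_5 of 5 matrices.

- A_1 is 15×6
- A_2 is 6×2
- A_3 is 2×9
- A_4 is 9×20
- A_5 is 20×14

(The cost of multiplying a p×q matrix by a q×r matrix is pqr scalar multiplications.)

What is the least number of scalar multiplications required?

1520

Adjacent pairs: A_1A_2 = 15·6·2 = 180; A_2A_3 = 6·2·9 = 108; A_3A_4 = 2·9·20 = 360; A_4A_5 = 9·20·14 = 2520.
Length 3: A_1..A_3: k=1: 0+108+15·6·9=918; k=2: 180+0+15·2·9=450 → min 450 | A_2..A_4: k=2: 0+360+6·2·20=600; k=3: 108+0+6·9·20=1188 → min 600 | A_3..A_5: k=3: 0+2520+2·9·14=2772; k=4: 360+0+2·20·14=920 → min 920.
Length 4: A_1..A_4: k=1: 0+600+15·6·20=2400; k=2: 180+360+15·2·20=1140; k=3: 450+0+15·9·20=3150 → min 1140 | A_2..A_5: k=2: 0+920+6·2·14=1088; k=3: 108+2520+6·9·14=3384; k=4: 600+0+6·20·14=2280 → min 1088.
Length 5: A_1..A_5: k=1: 0+1088+15·6·14=2348; k=2: 180+920+15·2·14=1520; k=3: 450+2520+15·9·14=4860; k=4: 1140+0+15·20·14=5340 → min 1520.
Optimal order: ((A_1 · A_2) · ((A_3 · A_4) · A_5)) with cost 1520.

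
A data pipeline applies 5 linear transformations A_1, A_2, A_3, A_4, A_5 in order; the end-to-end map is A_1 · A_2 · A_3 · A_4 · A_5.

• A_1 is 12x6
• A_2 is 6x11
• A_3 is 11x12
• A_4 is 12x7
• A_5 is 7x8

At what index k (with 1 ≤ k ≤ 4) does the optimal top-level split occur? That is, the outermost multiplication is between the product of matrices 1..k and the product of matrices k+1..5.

Adjacent pairs: A_1A_2 = 12·6·11 = 792; A_2A_3 = 6·11·12 = 792; A_3A_4 = 11·12·7 = 924; A_4A_5 = 12·7·8 = 672.
Length 3: A_1..A_3: k=1: 0+792+12·6·12=1656; k=2: 792+0+12·11·12=2376 → min 1656 | A_2..A_4: k=2: 0+924+6·11·7=1386; k=3: 792+0+6·12·7=1296 → min 1296 | A_3..A_5: k=3: 0+672+11·12·8=1728; k=4: 924+0+11·7·8=1540 → min 1540.
Length 4: A_1..A_4: k=1: 0+1296+12·6·7=1800; k=2: 792+924+12·11·7=2640; k=3: 1656+0+12·12·7=2664 → min 1800 | A_2..A_5: k=2: 0+1540+6·11·8=2068; k=3: 792+672+6·12·8=2040; k=4: 1296+0+6·7·8=1632 → min 1632.
Top-level splits: k=1: (A_1..A_1)·(A_2..A_5) → 0+1632+12·6·8 = 2208; k=2: (A_1..A_2)·(A_3..A_5) → 792+1540+12·11·8 = 3388; k=3: (A_1..A_3)·(A_4..A_5) → 1656+672+12·12·8 = 3480; k=4: (A_1..A_4)·(A_5..A_5) → 1800+0+12·7·8 = 2472.
Best split is after A_1, i.e. k = 1.

1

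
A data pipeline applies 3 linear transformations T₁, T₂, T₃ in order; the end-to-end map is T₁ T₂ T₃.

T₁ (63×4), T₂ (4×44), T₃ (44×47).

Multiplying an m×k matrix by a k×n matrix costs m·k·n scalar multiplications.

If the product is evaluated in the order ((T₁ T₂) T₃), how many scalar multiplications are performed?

(T₁ T₂): 63×4 by 4×44 → 63×44, cost 63·4·44 = 11088
((T₁ T₂) T₃): 63×44 by 44×47 → 63×47, cost 63·44·47 = 130284; cumulative 141372
Total: 141372 scalar multiplications.

141372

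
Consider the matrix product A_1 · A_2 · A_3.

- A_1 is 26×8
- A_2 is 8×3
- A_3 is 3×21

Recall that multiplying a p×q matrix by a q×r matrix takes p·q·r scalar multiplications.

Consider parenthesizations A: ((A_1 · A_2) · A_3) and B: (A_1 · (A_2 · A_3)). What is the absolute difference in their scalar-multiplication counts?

Order A = ((A_1 · A_2) · A_3): (A_1 · A_2): 26×8 by 8×3 → 26×3, cost 26·8·3 = 624; ((A_1 · A_2) · A_3): 26×3 by 3×21 → 26×21, cost 26·3·21 = 1638; cumulative 2262. Total 2262.
Order B = (A_1 · (A_2 · A_3)): (A_2 · A_3): 8×3 by 3×21 → 8×21, cost 8·3·21 = 504; (A_1 · (A_2 · A_3)): 26×8 by 8×21 → 26×21, cost 26·8·21 = 4368; cumulative 4872. Total 4872.
Difference: |2262 − 4872| = 2610.

2610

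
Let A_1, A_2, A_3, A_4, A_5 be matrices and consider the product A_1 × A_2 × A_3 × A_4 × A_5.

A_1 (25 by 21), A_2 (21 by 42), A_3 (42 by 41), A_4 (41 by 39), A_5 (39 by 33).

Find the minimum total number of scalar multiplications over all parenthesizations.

114093

Adjacent pairs: A_1A_2 = 25·21·42 = 22050; A_2A_3 = 21·42·41 = 36162; A_3A_4 = 42·41·39 = 67158; A_4A_5 = 41·39·33 = 52767.
Length 3: A_1..A_3: k=1: 0+36162+25·21·41=57687; k=2: 22050+0+25·42·41=65100 → min 57687 | A_2..A_4: k=2: 0+67158+21·42·39=101556; k=3: 36162+0+21·41·39=69741 → min 69741 | A_3..A_5: k=3: 0+52767+42·41·33=109593; k=4: 67158+0+42·39·33=121212 → min 109593.
Length 4: A_1..A_4: k=1: 0+69741+25·21·39=90216; k=2: 22050+67158+25·42·39=130158; k=3: 57687+0+25·41·39=97662 → min 90216 | A_2..A_5: k=2: 0+109593+21·42·33=138699; k=3: 36162+52767+21·41·33=117342; k=4: 69741+0+21·39·33=96768 → min 96768.
Length 5: A_1..A_5: k=1: 0+96768+25·21·33=114093; k=2: 22050+109593+25·42·33=166293; k=3: 57687+52767+25·41·33=144279; k=4: 90216+0+25·39·33=122391 → min 114093.
Optimal order: (A_1 × (((A_2 × A_3) × A_4) × A_5)) with cost 114093.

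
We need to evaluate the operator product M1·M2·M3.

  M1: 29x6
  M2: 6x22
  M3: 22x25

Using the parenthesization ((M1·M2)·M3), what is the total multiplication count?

19778

(M1·M2): 29×6 by 6×22 → 29×22, cost 29·6·22 = 3828
((M1·M2)·M3): 29×22 by 22×25 → 29×25, cost 29·22·25 = 15950; cumulative 19778
Total: 19778 scalar multiplications.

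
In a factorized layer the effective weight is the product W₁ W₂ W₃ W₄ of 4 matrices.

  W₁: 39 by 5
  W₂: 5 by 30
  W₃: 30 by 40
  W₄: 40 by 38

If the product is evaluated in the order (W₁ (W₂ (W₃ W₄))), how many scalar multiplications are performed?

(W₃ W₄): 30×40 by 40×38 → 30×38, cost 30·40·38 = 45600
(W₂ (W₃ W₄)): 5×30 by 30×38 → 5×38, cost 5·30·38 = 5700; cumulative 51300
(W₁ (W₂ (W₃ W₄))): 39×5 by 5×38 → 39×38, cost 39·5·38 = 7410; cumulative 58710
Total: 58710 scalar multiplications.

58710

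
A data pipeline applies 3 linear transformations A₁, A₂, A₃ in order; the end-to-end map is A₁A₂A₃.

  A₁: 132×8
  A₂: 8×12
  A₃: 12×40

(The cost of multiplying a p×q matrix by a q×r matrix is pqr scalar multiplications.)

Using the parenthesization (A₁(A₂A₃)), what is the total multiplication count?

(A₂A₃): 8×12 by 12×40 → 8×40, cost 8·12·40 = 3840
(A₁(A₂A₃)): 132×8 by 8×40 → 132×40, cost 132·8·40 = 42240; cumulative 46080
Total: 46080 scalar multiplications.

46080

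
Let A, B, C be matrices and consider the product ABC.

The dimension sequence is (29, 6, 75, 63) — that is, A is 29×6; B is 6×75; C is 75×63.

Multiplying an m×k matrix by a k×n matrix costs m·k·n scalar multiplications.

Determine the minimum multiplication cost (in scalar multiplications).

Order (A(BC)): (BC): 6×75 by 75×63 → 6×63, cost 6·75·63 = 28350; (A(BC)): 29×6 by 6×63 → 29×63, cost 29·6·63 = 10962; cumulative 39312. Total 39312.
Order ((AB)C): (AB): 29×6 by 6×75 → 29×75, cost 29·6·75 = 13050; ((AB)C): 29×75 by 75×63 → 29×63, cost 29·75·63 = 137025; cumulative 150075. Total 150075.
Minimum: 39312.

39312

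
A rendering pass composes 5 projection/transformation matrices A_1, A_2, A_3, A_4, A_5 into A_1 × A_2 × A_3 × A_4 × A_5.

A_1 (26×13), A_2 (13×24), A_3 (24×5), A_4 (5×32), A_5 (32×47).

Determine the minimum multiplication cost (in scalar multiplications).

16880

Adjacent pairs: A_1A_2 = 26·13·24 = 8112; A_2A_3 = 13·24·5 = 1560; A_3A_4 = 24·5·32 = 3840; A_4A_5 = 5·32·47 = 7520.
Length 3: A_1..A_3: k=1: 0+1560+26·13·5=3250; k=2: 8112+0+26·24·5=11232 → min 3250 | A_2..A_4: k=2: 0+3840+13·24·32=13824; k=3: 1560+0+13·5·32=3640 → min 3640 | A_3..A_5: k=3: 0+7520+24·5·47=13160; k=4: 3840+0+24·32·47=39936 → min 13160.
Length 4: A_1..A_4: k=1: 0+3640+26·13·32=14456; k=2: 8112+3840+26·24·32=31920; k=3: 3250+0+26·5·32=7410 → min 7410 | A_2..A_5: k=2: 0+13160+13·24·47=27824; k=3: 1560+7520+13·5·47=12135; k=4: 3640+0+13·32·47=23192 → min 12135.
Length 5: A_1..A_5: k=1: 0+12135+26·13·47=28021; k=2: 8112+13160+26·24·47=50600; k=3: 3250+7520+26·5·47=16880; k=4: 7410+0+26·32·47=46514 → min 16880.
Optimal order: ((A_1 × (A_2 × A_3)) × (A_4 × A_5)) with cost 16880.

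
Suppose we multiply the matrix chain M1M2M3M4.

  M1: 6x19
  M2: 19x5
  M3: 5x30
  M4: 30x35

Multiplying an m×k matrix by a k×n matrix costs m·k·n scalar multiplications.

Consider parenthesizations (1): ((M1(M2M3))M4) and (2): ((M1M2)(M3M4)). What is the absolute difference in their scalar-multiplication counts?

Order (1) = ((M1(M2M3))M4): (M2M3): 19×5 by 5×30 → 19×30, cost 19·5·30 = 2850; (M1(M2M3)): 6×19 by 19×30 → 6×30, cost 6·19·30 = 3420; cumulative 6270; ((M1(M2M3))M4): 6×30 by 30×35 → 6×35, cost 6·30·35 = 6300; cumulative 12570. Total 12570.
Order (2) = ((M1M2)(M3M4)): (M1M2): 6×19 by 19×5 → 6×5, cost 6·19·5 = 570; (M3M4): 5×30 by 30×35 → 5×35, cost 5·30·35 = 5250; ((M1M2)(M3M4)): 6×5 by 5×35 → 6×35, cost 6·5·35 = 1050; cumulative 6870. Total 6870.
Difference: |12570 − 6870| = 5700.

5700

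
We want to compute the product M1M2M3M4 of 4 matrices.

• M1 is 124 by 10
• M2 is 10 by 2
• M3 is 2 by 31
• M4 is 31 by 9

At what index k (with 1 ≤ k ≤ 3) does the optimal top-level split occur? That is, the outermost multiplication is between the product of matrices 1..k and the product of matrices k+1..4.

2

Adjacent pairs: M1M2 = 124·10·2 = 2480; M2M3 = 10·2·31 = 620; M3M4 = 2·31·9 = 558.
Length 3: M1..M3: k=1: 0+620+124·10·31=39060; k=2: 2480+0+124·2·31=10168 → min 10168 | M2..M4: k=2: 0+558+10·2·9=738; k=3: 620+0+10·31·9=3410 → min 738.
Top-level splits: k=1: (M1..M1)·(M2..M4) → 0+738+124·10·9 = 11898; k=2: (M1..M2)·(M3..M4) → 2480+558+124·2·9 = 5270; k=3: (M1..M3)·(M4..M4) → 10168+0+124·31·9 = 44764.
Best split is after M2, i.e. k = 2.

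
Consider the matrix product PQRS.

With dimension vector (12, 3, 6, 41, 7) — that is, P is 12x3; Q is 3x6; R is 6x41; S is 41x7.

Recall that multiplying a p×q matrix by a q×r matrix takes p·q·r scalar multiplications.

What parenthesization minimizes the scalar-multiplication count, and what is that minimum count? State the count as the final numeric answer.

1851

Adjacent pairs: PQ = 12·3·6 = 216; QR = 3·6·41 = 738; RS = 6·41·7 = 1722.
Length 3: P..R: k=1: 0+738+12·3·41=2214; k=2: 216+0+12·6·41=3168 → min 2214 | Q..S: k=2: 0+1722+3·6·7=1848; k=3: 738+0+3·41·7=1599 → min 1599.
Length 4: P..S: k=1: 0+1599+12·3·7=1851; k=2: 216+1722+12·6·7=2442; k=3: 2214+0+12·41·7=5658 → min 1851.
Optimal parenthesization: (P((QR)S)) with cost 1851.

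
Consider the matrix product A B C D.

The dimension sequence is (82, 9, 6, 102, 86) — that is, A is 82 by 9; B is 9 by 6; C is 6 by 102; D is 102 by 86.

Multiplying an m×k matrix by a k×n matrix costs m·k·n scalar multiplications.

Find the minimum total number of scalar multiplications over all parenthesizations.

Adjacent pairs: AB = 82·9·6 = 4428; BC = 9·6·102 = 5508; CD = 6·102·86 = 52632.
Length 3: A..C: k=1: 0+5508+82·9·102=80784; k=2: 4428+0+82·6·102=54612 → min 54612 | B..D: k=2: 0+52632+9·6·86=57276; k=3: 5508+0+9·102·86=84456 → min 57276.
Length 4: A..D: k=1: 0+57276+82·9·86=120744; k=2: 4428+52632+82·6·86=99372; k=3: 54612+0+82·102·86=773916 → min 99372.
Optimal order: ((A B) (C D)) with cost 99372.

99372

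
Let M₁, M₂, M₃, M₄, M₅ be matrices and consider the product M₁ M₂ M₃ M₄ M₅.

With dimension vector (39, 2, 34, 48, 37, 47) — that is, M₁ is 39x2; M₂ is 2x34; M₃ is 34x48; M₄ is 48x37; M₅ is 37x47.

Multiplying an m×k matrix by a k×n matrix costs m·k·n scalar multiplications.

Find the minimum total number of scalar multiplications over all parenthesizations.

Adjacent pairs: M₁M₂ = 39·2·34 = 2652; M₂M₃ = 2·34·48 = 3264; M₃M₄ = 34·48·37 = 60384; M₄M₅ = 48·37·47 = 83472.
Length 3: M₁..M₃: k=1: 0+3264+39·2·48=7008; k=2: 2652+0+39·34·48=66300 → min 7008 | M₂..M₄: k=2: 0+60384+2·34·37=62900; k=3: 3264+0+2·48·37=6816 → min 6816 | M₃..M₅: k=3: 0+83472+34·48·47=160176; k=4: 60384+0+34·37·47=119510 → min 119510.
Length 4: M₁..M₄: k=1: 0+6816+39·2·37=9702; k=2: 2652+60384+39·34·37=112098; k=3: 7008+0+39·48·37=76272 → min 9702 | M₂..M₅: k=2: 0+119510+2·34·47=122706; k=3: 3264+83472+2·48·47=91248; k=4: 6816+0+2·37·47=10294 → min 10294.
Length 5: M₁..M₅: k=1: 0+10294+39·2·47=13960; k=2: 2652+119510+39·34·47=184484; k=3: 7008+83472+39·48·47=178464; k=4: 9702+0+39·37·47=77523 → min 13960.
Optimal order: (M₁ (((M₂ M₃) M₄) M₅)) with cost 13960.

13960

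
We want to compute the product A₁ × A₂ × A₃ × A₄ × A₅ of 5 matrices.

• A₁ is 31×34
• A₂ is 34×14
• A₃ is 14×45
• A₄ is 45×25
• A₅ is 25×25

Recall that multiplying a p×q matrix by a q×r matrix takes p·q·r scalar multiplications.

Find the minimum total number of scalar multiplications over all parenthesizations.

50106

Adjacent pairs: A₁A₂ = 31·34·14 = 14756; A₂A₃ = 34·14·45 = 21420; A₃A₄ = 14·45·25 = 15750; A₄A₅ = 45·25·25 = 28125.
Length 3: A₁..A₃: k=1: 0+21420+31·34·45=68850; k=2: 14756+0+31·14·45=34286 → min 34286 | A₂..A₄: k=2: 0+15750+34·14·25=27650; k=3: 21420+0+34·45·25=59670 → min 27650 | A₃..A₅: k=3: 0+28125+14·45·25=43875; k=4: 15750+0+14·25·25=24500 → min 24500.
Length 4: A₁..A₄: k=1: 0+27650+31·34·25=54000; k=2: 14756+15750+31·14·25=41356; k=3: 34286+0+31·45·25=69161 → min 41356 | A₂..A₅: k=2: 0+24500+34·14·25=36400; k=3: 21420+28125+34·45·25=87795; k=4: 27650+0+34·25·25=48900 → min 36400.
Length 5: A₁..A₅: k=1: 0+36400+31·34·25=62750; k=2: 14756+24500+31·14·25=50106; k=3: 34286+28125+31·45·25=97286; k=4: 41356+0+31·25·25=60731 → min 50106.
Optimal order: ((A₁ × A₂) × ((A₃ × A₄) × A₅)) with cost 50106.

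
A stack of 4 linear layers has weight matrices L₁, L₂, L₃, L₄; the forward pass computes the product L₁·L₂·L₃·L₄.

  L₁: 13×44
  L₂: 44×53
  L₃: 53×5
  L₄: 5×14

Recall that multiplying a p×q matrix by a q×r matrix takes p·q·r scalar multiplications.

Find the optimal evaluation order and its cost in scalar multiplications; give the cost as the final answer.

Adjacent pairs: L₁L₂ = 13·44·53 = 30316; L₂L₃ = 44·53·5 = 11660; L₃L₄ = 53·5·14 = 3710.
Length 3: L₁..L₃: k=1: 0+11660+13·44·5=14520; k=2: 30316+0+13·53·5=33761 → min 14520 | L₂..L₄: k=2: 0+3710+44·53·14=36358; k=3: 11660+0+44·5·14=14740 → min 14740.
Length 4: L₁..L₄: k=1: 0+14740+13·44·14=22748; k=2: 30316+3710+13·53·14=43672; k=3: 14520+0+13·5·14=15430 → min 15430.
Optimal parenthesization: ((L₁·(L₂·L₃))·L₄) with cost 15430.

15430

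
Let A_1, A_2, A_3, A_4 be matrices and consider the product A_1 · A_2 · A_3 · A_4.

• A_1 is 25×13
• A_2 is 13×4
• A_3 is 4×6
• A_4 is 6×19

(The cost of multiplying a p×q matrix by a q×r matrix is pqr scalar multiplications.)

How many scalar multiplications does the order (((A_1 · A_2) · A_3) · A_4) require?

4750

(A_1 · A_2): 25×13 by 13×4 → 25×4, cost 25·13·4 = 1300
((A_1 · A_2) · A_3): 25×4 by 4×6 → 25×6, cost 25·4·6 = 600; cumulative 1900
(((A_1 · A_2) · A_3) · A_4): 25×6 by 6×19 → 25×19, cost 25·6·19 = 2850; cumulative 4750
Total: 4750 scalar multiplications.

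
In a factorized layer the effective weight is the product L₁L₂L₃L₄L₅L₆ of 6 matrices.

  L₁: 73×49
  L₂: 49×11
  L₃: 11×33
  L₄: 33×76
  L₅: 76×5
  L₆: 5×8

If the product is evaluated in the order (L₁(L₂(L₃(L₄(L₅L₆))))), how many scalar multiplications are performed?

58936

(L₅L₆): 76×5 by 5×8 → 76×8, cost 76·5·8 = 3040
(L₄(L₅L₆)): 33×76 by 76×8 → 33×8, cost 33·76·8 = 20064; cumulative 23104
(L₃(L₄(L₅L₆))): 11×33 by 33×8 → 11×8, cost 11·33·8 = 2904; cumulative 26008
(L₂(L₃(L₄(L₅L₆)))): 49×11 by 11×8 → 49×8, cost 49·11·8 = 4312; cumulative 30320
(L₁(L₂(L₃(L₄(L₅L₆))))): 73×49 by 49×8 → 73×8, cost 73·49·8 = 28616; cumulative 58936
Total: 58936 scalar multiplications.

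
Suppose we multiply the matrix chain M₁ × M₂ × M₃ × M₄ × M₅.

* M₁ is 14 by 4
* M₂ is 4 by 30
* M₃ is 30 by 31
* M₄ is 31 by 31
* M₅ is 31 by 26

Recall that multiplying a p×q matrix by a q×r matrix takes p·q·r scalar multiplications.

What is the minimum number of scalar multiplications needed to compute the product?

12244

Adjacent pairs: M₁M₂ = 14·4·30 = 1680; M₂M₃ = 4·30·31 = 3720; M₃M₄ = 30·31·31 = 28830; M₄M₅ = 31·31·26 = 24986.
Length 3: M₁..M₃: k=1: 0+3720+14·4·31=5456; k=2: 1680+0+14·30·31=14700 → min 5456 | M₂..M₄: k=2: 0+28830+4·30·31=32550; k=3: 3720+0+4·31·31=7564 → min 7564 | M₃..M₅: k=3: 0+24986+30·31·26=49166; k=4: 28830+0+30·31·26=53010 → min 49166.
Length 4: M₁..M₄: k=1: 0+7564+14·4·31=9300; k=2: 1680+28830+14·30·31=43530; k=3: 5456+0+14·31·31=18910 → min 9300 | M₂..M₅: k=2: 0+49166+4·30·26=52286; k=3: 3720+24986+4·31·26=31930; k=4: 7564+0+4·31·26=10788 → min 10788.
Length 5: M₁..M₅: k=1: 0+10788+14·4·26=12244; k=2: 1680+49166+14·30·26=61766; k=3: 5456+24986+14·31·26=41726; k=4: 9300+0+14·31·26=20584 → min 12244.
Optimal order: (M₁ × (((M₂ × M₃) × M₄) × M₅)) with cost 12244.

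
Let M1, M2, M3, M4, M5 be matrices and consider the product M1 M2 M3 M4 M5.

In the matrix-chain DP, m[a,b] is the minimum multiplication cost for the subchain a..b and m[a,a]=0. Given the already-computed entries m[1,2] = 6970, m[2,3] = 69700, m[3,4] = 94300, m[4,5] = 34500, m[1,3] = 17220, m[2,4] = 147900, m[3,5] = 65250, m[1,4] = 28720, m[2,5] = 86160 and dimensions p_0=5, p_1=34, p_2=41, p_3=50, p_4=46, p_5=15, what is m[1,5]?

32170

m[1,5] = min over k∈[1,4] of m[1,k]+m[k+1,5]+p_{0}·p_k·p_{5}.
k=1: 0 + 86160 + 5·34·15 = 88710; k=2: 6970 + 65250 + 5·41·15 = 75295; k=3: 17220 + 34500 + 5·50·15 = 55470; k=4: 28720 + 0 + 5·46·15 = 32170.
Minimum: 32170 at k=4.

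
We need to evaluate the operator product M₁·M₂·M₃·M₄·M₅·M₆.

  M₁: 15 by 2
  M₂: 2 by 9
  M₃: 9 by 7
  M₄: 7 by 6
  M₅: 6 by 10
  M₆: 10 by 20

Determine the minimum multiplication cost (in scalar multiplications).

Adjacent pairs: M₁M₂ = 15·2·9 = 270; M₂M₃ = 2·9·7 = 126; M₃M₄ = 9·7·6 = 378; M₄M₅ = 7·6·10 = 420; M₅M₆ = 6·10·20 = 1200.
Length 3: M₁..M₃: k=1: 0+126+15·2·7=336; k=2: 270+0+15·9·7=1215 → min 336 | M₂..M₄: k=2: 0+378+2·9·6=486; k=3: 126+0+2·7·6=210 → min 210 | M₃..M₅: k=3: 0+420+9·7·10=1050; k=4: 378+0+9·6·10=918 → min 918 | M₄..M₆: k=4: 0+1200+7·6·20=2040; k=5: 420+0+7·10·20=1820 → min 1820.
Length 4: M₁..M₄: k=1: 0+210+15·2·6=390; k=2: 270+378+15·9·6=1458; k=3: 336+0+15·7·6=966 → min 390 | M₂..M₅: k=2: 0+918+2·9·10=1098; k=3: 126+420+2·7·10=686; k=4: 210+0+2·6·10=330 → min 330 | M₃..M₆: k=3: 0+1820+9·7·20=3080; k=4: 378+1200+9·6·20=2658; k=5: 918+0+9·10·20=2718 → min 2658.
Length 5: M₁..M₅: k=1: 0+330+15·2·10=630; k=2: 270+918+15·9·10=2538; k=3: 336+420+15·7·10=1806; k=4: 390+0+15·6·10=1290 → min 630 | M₂..M₆: k=2: 0+2658+2·9·20=3018; k=3: 126+1820+2·7·20=2226; k=4: 210+1200+2·6·20=1650; k=5: 330+0+2·10·20=730 → min 730.
Length 6: M₁..M₆: k=1: 0+730+15·2·20=1330; k=2: 270+2658+15·9·20=5628; k=3: 336+1820+15·7·20=4256; k=4: 390+1200+15·6·20=3390; k=5: 630+0+15·10·20=3630 → min 1330.
Optimal order: (M₁·((((M₂·M₃)·M₄)·M₅)·M₆)) with cost 1330.

1330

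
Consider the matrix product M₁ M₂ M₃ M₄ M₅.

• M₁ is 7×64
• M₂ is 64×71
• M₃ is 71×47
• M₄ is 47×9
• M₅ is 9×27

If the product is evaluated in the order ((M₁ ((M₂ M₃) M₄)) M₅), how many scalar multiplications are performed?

(M₂ M₃): 64×71 by 71×47 → 64×47, cost 64·71·47 = 213568
((M₂ M₃) M₄): 64×47 by 47×9 → 64×9, cost 64·47·9 = 27072; cumulative 240640
(M₁ ((M₂ M₃) M₄)): 7×64 by 64×9 → 7×9, cost 7·64·9 = 4032; cumulative 244672
((M₁ ((M₂ M₃) M₄)) M₅): 7×9 by 9×27 → 7×27, cost 7·9·27 = 1701; cumulative 246373
Total: 246373 scalar multiplications.

246373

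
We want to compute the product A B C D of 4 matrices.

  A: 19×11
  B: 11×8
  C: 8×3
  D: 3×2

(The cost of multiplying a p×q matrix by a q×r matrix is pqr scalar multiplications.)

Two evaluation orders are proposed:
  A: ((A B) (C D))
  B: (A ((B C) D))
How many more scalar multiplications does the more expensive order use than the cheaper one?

1276

Order A = ((A B) (C D)): (A B): 19×11 by 11×8 → 19×8, cost 19·11·8 = 1672; (C D): 8×3 by 3×2 → 8×2, cost 8·3·2 = 48; ((A B) (C D)): 19×8 by 8×2 → 19×2, cost 19·8·2 = 304; cumulative 2024. Total 2024.
Order B = (A ((B C) D)): (B C): 11×8 by 8×3 → 11×3, cost 11·8·3 = 264; ((B C) D): 11×3 by 3×2 → 11×2, cost 11·3·2 = 66; cumulative 330; (A ((B C) D)): 19×11 by 11×2 → 19×2, cost 19·11·2 = 418; cumulative 748. Total 748.
Difference: |2024 − 748| = 1276.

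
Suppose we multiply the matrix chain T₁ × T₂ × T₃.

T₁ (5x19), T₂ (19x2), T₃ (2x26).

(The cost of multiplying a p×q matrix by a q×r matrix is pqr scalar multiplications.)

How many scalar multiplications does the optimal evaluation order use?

Order (T₁ × (T₂ × T₃)): (T₂ × T₃): 19×2 by 2×26 → 19×26, cost 19·2·26 = 988; (T₁ × (T₂ × T₃)): 5×19 by 19×26 → 5×26, cost 5·19·26 = 2470; cumulative 3458. Total 3458.
Order ((T₁ × T₂) × T₃): (T₁ × T₂): 5×19 by 19×2 → 5×2, cost 5·19·2 = 190; ((T₁ × T₂) × T₃): 5×2 by 2×26 → 5×26, cost 5·2·26 = 260; cumulative 450. Total 450.
Minimum: 450.

450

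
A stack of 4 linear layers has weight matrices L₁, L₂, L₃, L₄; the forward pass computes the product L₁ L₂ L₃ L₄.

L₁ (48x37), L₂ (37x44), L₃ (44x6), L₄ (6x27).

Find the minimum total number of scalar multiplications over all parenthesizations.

28200

Adjacent pairs: L₁L₂ = 48·37·44 = 78144; L₂L₃ = 37·44·6 = 9768; L₃L₄ = 44·6·27 = 7128.
Length 3: L₁..L₃: k=1: 0+9768+48·37·6=20424; k=2: 78144+0+48·44·6=90816 → min 20424 | L₂..L₄: k=2: 0+7128+37·44·27=51084; k=3: 9768+0+37·6·27=15762 → min 15762.
Length 4: L₁..L₄: k=1: 0+15762+48·37·27=63714; k=2: 78144+7128+48·44·27=142296; k=3: 20424+0+48·6·27=28200 → min 28200.
Optimal order: ((L₁ (L₂ L₃)) L₄) with cost 28200.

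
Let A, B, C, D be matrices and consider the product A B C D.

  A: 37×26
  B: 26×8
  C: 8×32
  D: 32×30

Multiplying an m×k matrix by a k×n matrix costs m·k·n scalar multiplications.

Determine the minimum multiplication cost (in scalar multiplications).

Adjacent pairs: AB = 37·26·8 = 7696; BC = 26·8·32 = 6656; CD = 8·32·30 = 7680.
Length 3: A..C: k=1: 0+6656+37·26·32=37440; k=2: 7696+0+37·8·32=17168 → min 17168 | B..D: k=2: 0+7680+26·8·30=13920; k=3: 6656+0+26·32·30=31616 → min 13920.
Length 4: A..D: k=1: 0+13920+37·26·30=42780; k=2: 7696+7680+37·8·30=24256; k=3: 17168+0+37·32·30=52688 → min 24256.
Optimal order: ((A B) (C D)) with cost 24256.

24256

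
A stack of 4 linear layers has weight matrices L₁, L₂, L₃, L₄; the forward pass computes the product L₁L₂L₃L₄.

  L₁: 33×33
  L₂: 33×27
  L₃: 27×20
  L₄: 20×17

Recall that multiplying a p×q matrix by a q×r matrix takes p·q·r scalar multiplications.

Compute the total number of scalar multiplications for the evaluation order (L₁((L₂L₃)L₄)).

47553

(L₂L₃): 33×27 by 27×20 → 33×20, cost 33·27·20 = 17820
((L₂L₃)L₄): 33×20 by 20×17 → 33×17, cost 33·20·17 = 11220; cumulative 29040
(L₁((L₂L₃)L₄)): 33×33 by 33×17 → 33×17, cost 33·33·17 = 18513; cumulative 47553
Total: 47553 scalar multiplications.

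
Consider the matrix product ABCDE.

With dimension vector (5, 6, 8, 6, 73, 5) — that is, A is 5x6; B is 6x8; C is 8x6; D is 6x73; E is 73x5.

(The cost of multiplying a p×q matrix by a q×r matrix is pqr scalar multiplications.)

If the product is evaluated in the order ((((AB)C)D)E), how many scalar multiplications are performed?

(AB): 5×6 by 6×8 → 5×8, cost 5·6·8 = 240
((AB)C): 5×8 by 8×6 → 5×6, cost 5·8·6 = 240; cumulative 480
(((AB)C)D): 5×6 by 6×73 → 5×73, cost 5·6·73 = 2190; cumulative 2670
((((AB)C)D)E): 5×73 by 73×5 → 5×5, cost 5·73·5 = 1825; cumulative 4495
Total: 4495 scalar multiplications.

4495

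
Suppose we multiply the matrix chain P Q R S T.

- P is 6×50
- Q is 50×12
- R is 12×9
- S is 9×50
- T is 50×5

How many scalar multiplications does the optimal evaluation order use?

Adjacent pairs: PQ = 6·50·12 = 3600; QR = 50·12·9 = 5400; RS = 12·9·50 = 5400; ST = 9·50·5 = 2250.
Length 3: P..R: k=1: 0+5400+6·50·9=8100; k=2: 3600+0+6·12·9=4248 → min 4248 | Q..S: k=2: 0+5400+50·12·50=35400; k=3: 5400+0+50·9·50=27900 → min 27900 | R..T: k=3: 0+2250+12·9·5=2790; k=4: 5400+0+12·50·5=8400 → min 2790.
Length 4: P..S: k=1: 0+27900+6·50·50=42900; k=2: 3600+5400+6·12·50=12600; k=3: 4248+0+6·9·50=6948 → min 6948 | Q..T: k=2: 0+2790+50·12·5=5790; k=3: 5400+2250+50·9·5=9900; k=4: 27900+0+50·50·5=40400 → min 5790.
Length 5: P..T: k=1: 0+5790+6·50·5=7290; k=2: 3600+2790+6·12·5=6750; k=3: 4248+2250+6·9·5=6768; k=4: 6948+0+6·50·5=8448 → min 6750.
Optimal order: ((P Q) (R (S T))) with cost 6750.

6750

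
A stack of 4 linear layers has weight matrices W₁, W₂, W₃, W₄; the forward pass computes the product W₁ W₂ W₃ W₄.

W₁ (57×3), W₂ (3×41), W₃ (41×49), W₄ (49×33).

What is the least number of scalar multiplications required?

Adjacent pairs: W₁W₂ = 57·3·41 = 7011; W₂W₃ = 3·41·49 = 6027; W₃W₄ = 41·49·33 = 66297.
Length 3: W₁..W₃: k=1: 0+6027+57·3·49=14406; k=2: 7011+0+57·41·49=121524 → min 14406 | W₂..W₄: k=2: 0+66297+3·41·33=70356; k=3: 6027+0+3·49·33=10878 → min 10878.
Length 4: W₁..W₄: k=1: 0+10878+57·3·33=16521; k=2: 7011+66297+57·41·33=150429; k=3: 14406+0+57·49·33=106575 → min 16521.
Optimal order: (W₁ ((W₂ W₃) W₄)) with cost 16521.

16521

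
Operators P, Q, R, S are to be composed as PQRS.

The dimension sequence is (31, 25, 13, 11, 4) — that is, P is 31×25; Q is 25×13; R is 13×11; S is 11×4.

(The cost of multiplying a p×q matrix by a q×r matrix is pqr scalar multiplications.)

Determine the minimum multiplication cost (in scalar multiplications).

4972

Adjacent pairs: PQ = 31·25·13 = 10075; QR = 25·13·11 = 3575; RS = 13·11·4 = 572.
Length 3: P..R: k=1: 0+3575+31·25·11=12100; k=2: 10075+0+31·13·11=14508 → min 12100 | Q..S: k=2: 0+572+25·13·4=1872; k=3: 3575+0+25·11·4=4675 → min 1872.
Length 4: P..S: k=1: 0+1872+31·25·4=4972; k=2: 10075+572+31·13·4=12259; k=3: 12100+0+31·11·4=13464 → min 4972.
Optimal order: (P(Q(RS))) with cost 4972.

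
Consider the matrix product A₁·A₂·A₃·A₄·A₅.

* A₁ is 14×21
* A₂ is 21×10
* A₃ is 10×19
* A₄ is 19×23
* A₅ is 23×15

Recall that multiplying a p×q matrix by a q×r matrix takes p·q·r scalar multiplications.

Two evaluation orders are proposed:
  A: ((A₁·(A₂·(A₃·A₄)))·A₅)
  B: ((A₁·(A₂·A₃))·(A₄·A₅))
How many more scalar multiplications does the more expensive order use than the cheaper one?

Order A = ((A₁·(A₂·(A₃·A₄)))·A₅): (A₃·A₄): 10×19 by 19×23 → 10×23, cost 10·19·23 = 4370; (A₂·(A₃·A₄)): 21×10 by 10×23 → 21×23, cost 21·10·23 = 4830; cumulative 9200; (A₁·(A₂·(A₃·A₄))): 14×21 by 21×23 → 14×23, cost 14·21·23 = 6762; cumulative 15962; ((A₁·(A₂·(A₃·A₄)))·A₅): 14×23 by 23×15 → 14×15, cost 14·23·15 = 4830; cumulative 20792. Total 20792.
Order B = ((A₁·(A₂·A₃))·(A₄·A₅)): (A₂·A₃): 21×10 by 10×19 → 21×19, cost 21·10·19 = 3990; (A₁·(A₂·A₃)): 14×21 by 21×19 → 14×19, cost 14·21·19 = 5586; cumulative 9576; (A₄·A₅): 19×23 by 23×15 → 19×15, cost 19·23·15 = 6555; ((A₁·(A₂·A₃))·(A₄·A₅)): 14×19 by 19×15 → 14×15, cost 14·19·15 = 3990; cumulative 20121. Total 20121.
Difference: |20792 − 20121| = 671.

671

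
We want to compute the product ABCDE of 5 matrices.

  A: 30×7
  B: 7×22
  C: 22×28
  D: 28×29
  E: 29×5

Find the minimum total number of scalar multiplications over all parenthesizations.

Adjacent pairs: AB = 30·7·22 = 4620; BC = 7·22·28 = 4312; CD = 22·28·29 = 17864; DE = 28·29·5 = 4060.
Length 3: A..C: k=1: 0+4312+30·7·28=10192; k=2: 4620+0+30·22·28=23100 → min 10192 | B..D: k=2: 0+17864+7·22·29=22330; k=3: 4312+0+7·28·29=9996 → min 9996 | C..E: k=3: 0+4060+22·28·5=7140; k=4: 17864+0+22·29·5=21054 → min 7140.
Length 4: A..D: k=1: 0+9996+30·7·29=16086; k=2: 4620+17864+30·22·29=41624; k=3: 10192+0+30·28·29=34552 → min 16086 | B..E: k=2: 0+7140+7·22·5=7910; k=3: 4312+4060+7·28·5=9352; k=4: 9996+0+7·29·5=11011 → min 7910.
Length 5: A..E: k=1: 0+7910+30·7·5=8960; k=2: 4620+7140+30·22·5=15060; k=3: 10192+4060+30·28·5=18452; k=4: 16086+0+30·29·5=20436 → min 8960.
Optimal order: (A(B(C(DE)))) with cost 8960.

8960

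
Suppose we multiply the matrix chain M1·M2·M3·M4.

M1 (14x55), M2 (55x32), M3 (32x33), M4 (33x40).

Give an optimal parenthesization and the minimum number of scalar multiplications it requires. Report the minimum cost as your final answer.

Adjacent pairs: M1M2 = 14·55·32 = 24640; M2M3 = 55·32·33 = 58080; M3M4 = 32·33·40 = 42240.
Length 3: M1..M3: k=1: 0+58080+14·55·33=83490; k=2: 24640+0+14·32·33=39424 → min 39424 | M2..M4: k=2: 0+42240+55·32·40=112640; k=3: 58080+0+55·33·40=130680 → min 112640.
Length 4: M1..M4: k=1: 0+112640+14·55·40=143440; k=2: 24640+42240+14·32·40=84800; k=3: 39424+0+14·33·40=57904 → min 57904.
Optimal parenthesization: (((M1·M2)·M3)·M4) with cost 57904.

57904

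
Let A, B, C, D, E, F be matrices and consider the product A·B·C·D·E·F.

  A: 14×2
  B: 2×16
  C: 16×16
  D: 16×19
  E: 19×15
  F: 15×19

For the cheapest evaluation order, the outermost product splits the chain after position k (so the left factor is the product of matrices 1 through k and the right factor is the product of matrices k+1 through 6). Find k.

1

Adjacent pairs: AB = 14·2·16 = 448; BC = 2·16·16 = 512; CD = 16·16·19 = 4864; DE = 16·19·15 = 4560; EF = 19·15·19 = 5415.
Length 3: A..C: k=1: 0+512+14·2·16=960; k=2: 448+0+14·16·16=4032 → min 960 | B..D: k=2: 0+4864+2·16·19=5472; k=3: 512+0+2·16·19=1120 → min 1120 | C..E: k=3: 0+4560+16·16·15=8400; k=4: 4864+0+16·19·15=9424 → min 8400 | D..F: k=4: 0+5415+16·19·19=11191; k=5: 4560+0+16·15·19=9120 → min 9120.
Length 4: A..D: k=1: 0+1120+14·2·19=1652; k=2: 448+4864+14·16·19=9568; k=3: 960+0+14·16·19=5216 → min 1652 | B..E: k=2: 0+8400+2·16·15=8880; k=3: 512+4560+2·16·15=5552; k=4: 1120+0+2·19·15=1690 → min 1690 | C..F: k=3: 0+9120+16·16·19=13984; k=4: 4864+5415+16·19·19=16055; k=5: 8400+0+16·15·19=12960 → min 12960.
Length 5: A..E: k=1: 0+1690+14·2·15=2110; k=2: 448+8400+14·16·15=12208; k=3: 960+4560+14·16·15=8880; k=4: 1652+0+14·19·15=5642 → min 2110 | B..F: k=2: 0+12960+2·16·19=13568; k=3: 512+9120+2·16·19=10240; k=4: 1120+5415+2·19·19=7257; k=5: 1690+0+2·15·19=2260 → min 2260.
Top-level splits: k=1: (A..A)·(B..F) → 0+2260+14·2·19 = 2792; k=2: (A..B)·(C..F) → 448+12960+14·16·19 = 17664; k=3: (A..C)·(D..F) → 960+9120+14·16·19 = 14336; k=4: (A..D)·(E..F) → 1652+5415+14·19·19 = 12121; k=5: (A..E)·(F..F) → 2110+0+14·15·19 = 6100.
Best split is after A, i.e. k = 1.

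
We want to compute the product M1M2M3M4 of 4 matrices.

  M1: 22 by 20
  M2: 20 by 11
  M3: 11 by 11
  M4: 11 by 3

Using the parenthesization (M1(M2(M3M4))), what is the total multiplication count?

2343

(M3M4): 11×11 by 11×3 → 11×3, cost 11·11·3 = 363
(M2(M3M4)): 20×11 by 11×3 → 20×3, cost 20·11·3 = 660; cumulative 1023
(M1(M2(M3M4))): 22×20 by 20×3 → 22×3, cost 22·20·3 = 1320; cumulative 2343
Total: 2343 scalar multiplications.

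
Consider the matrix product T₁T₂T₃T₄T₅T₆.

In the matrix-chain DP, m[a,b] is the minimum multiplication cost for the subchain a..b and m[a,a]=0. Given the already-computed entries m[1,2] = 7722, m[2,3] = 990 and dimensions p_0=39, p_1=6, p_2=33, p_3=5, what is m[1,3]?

2160

m[1,3] = min over k∈[1,2] of m[1,k]+m[k+1,3]+p_{0}·p_k·p_{3}.
k=1: 0 + 990 + 39·6·5 = 2160; k=2: 7722 + 0 + 39·33·5 = 14157.
Minimum: 2160 at k=1.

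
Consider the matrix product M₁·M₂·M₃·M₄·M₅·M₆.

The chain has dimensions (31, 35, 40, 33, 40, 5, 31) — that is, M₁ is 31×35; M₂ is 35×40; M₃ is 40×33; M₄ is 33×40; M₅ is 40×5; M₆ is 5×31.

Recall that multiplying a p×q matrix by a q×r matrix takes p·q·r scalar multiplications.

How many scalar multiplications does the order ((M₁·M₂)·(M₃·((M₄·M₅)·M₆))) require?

134475

(M₁·M₂): 31×35 by 35×40 → 31×40, cost 31·35·40 = 43400
(M₄·M₅): 33×40 by 40×5 → 33×5, cost 33·40·5 = 6600
((M₄·M₅)·M₆): 33×5 by 5×31 → 33×31, cost 33·5·31 = 5115; cumulative 11715
(M₃·((M₄·M₅)·M₆)): 40×33 by 33×31 → 40×31, cost 40·33·31 = 40920; cumulative 52635
((M₁·M₂)·(M₃·((M₄·M₅)·M₆))): 31×40 by 40×31 → 31×31, cost 31·40·31 = 38440; cumulative 134475
Total: 134475 scalar multiplications.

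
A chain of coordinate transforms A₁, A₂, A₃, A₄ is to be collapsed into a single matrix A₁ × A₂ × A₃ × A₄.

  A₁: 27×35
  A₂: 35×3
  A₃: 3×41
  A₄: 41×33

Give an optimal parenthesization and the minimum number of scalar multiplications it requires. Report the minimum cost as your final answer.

9567

Adjacent pairs: A₁A₂ = 27·35·3 = 2835; A₂A₃ = 35·3·41 = 4305; A₃A₄ = 3·41·33 = 4059.
Length 3: A₁..A₃: k=1: 0+4305+27·35·41=43050; k=2: 2835+0+27·3·41=6156 → min 6156 | A₂..A₄: k=2: 0+4059+35·3·33=7524; k=3: 4305+0+35·41·33=51660 → min 7524.
Length 4: A₁..A₄: k=1: 0+7524+27·35·33=38709; k=2: 2835+4059+27·3·33=9567; k=3: 6156+0+27·41·33=42687 → min 9567.
Optimal parenthesization: ((A₁ × A₂) × (A₃ × A₄)) with cost 9567.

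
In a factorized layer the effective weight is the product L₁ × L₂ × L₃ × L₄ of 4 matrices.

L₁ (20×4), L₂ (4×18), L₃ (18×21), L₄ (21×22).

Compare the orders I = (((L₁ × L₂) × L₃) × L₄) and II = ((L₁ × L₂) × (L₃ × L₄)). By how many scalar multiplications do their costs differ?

564

Order I = (((L₁ × L₂) × L₃) × L₄): (L₁ × L₂): 20×4 by 4×18 → 20×18, cost 20·4·18 = 1440; ((L₁ × L₂) × L₃): 20×18 by 18×21 → 20×21, cost 20·18·21 = 7560; cumulative 9000; (((L₁ × L₂) × L₃) × L₄): 20×21 by 21×22 → 20×22, cost 20·21·22 = 9240; cumulative 18240. Total 18240.
Order II = ((L₁ × L₂) × (L₃ × L₄)): (L₁ × L₂): 20×4 by 4×18 → 20×18, cost 20·4·18 = 1440; (L₃ × L₄): 18×21 by 21×22 → 18×22, cost 18·21·22 = 8316; ((L₁ × L₂) × (L₃ × L₄)): 20×18 by 18×22 → 20×22, cost 20·18·22 = 7920; cumulative 17676. Total 17676.
Difference: |18240 − 17676| = 564.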